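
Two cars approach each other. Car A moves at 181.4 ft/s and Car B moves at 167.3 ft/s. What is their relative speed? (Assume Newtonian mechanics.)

v_rel = v_A + v_B = 181.4 + 167.3 = 348.7 ft/s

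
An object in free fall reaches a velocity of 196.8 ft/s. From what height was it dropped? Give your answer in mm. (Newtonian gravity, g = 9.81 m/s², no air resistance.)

v = 196.8 ft/s × 0.3048 = 59.9846 m/s
h = v² / (2g) = 59.9846² / (2 × 9.81) = 183.392 m
h = 183.392 m / 0.001 = 183400 mm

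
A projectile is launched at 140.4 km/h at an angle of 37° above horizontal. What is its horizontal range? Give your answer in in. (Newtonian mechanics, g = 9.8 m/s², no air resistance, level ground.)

v₀ = 140.4 km/h × 0.2777777777777778 = 39.0 m/s
R = v₀² × sin(2θ) / g = 39.0² × sin(2 × 37°) / 9.8 = 1521.0 × 0.961262 / 9.8 = 149.192 m
R = 149.192 m / 0.0254 = 5874 in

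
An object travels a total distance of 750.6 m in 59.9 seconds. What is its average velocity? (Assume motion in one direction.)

v_avg = Δd / Δt = 750.6 / 59.9 = 12.53 m/s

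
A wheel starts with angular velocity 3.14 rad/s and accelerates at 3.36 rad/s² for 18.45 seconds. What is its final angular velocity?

ω = ω₀ + αt = 3.14 + 3.36 × 18.45 = 65.13 rad/s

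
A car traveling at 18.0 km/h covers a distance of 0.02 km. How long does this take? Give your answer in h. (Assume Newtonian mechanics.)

d = 0.02 km × 1000.0 = 20.0 m
v = 18.0 km/h × 0.2777777777777778 = 5.0 m/s
t = d / v = 20.0 / 5.0 = 4.0 s
t = 4.0 s / 3600.0 = 0.001111 h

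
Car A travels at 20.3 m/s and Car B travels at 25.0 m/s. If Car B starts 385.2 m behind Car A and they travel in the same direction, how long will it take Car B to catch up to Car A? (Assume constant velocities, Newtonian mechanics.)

Relative speed: v_rel = 25.0 - 20.3 = 4.7 m/s
Time to catch: t = d₀/v_rel = 385.2/4.7 = 81.96 s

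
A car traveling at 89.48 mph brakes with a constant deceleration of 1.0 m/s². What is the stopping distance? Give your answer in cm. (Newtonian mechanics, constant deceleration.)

v₀ = 89.48 mph × 0.44704 = 40.0011 m/s
d = v₀² / (2a) = 40.0011² / (2 × 1.0) = 1600.09 / 2.0 = 800.045 m
d = 800.045 m / 0.01 = 80000 cm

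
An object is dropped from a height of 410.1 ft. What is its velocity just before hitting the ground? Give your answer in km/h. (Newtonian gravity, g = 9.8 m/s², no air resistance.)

h = 410.1 ft × 0.3048 = 124.998 m
v = √(2gh) = √(2 × 9.8 × 124.998) = 49.4971 m/s
v = 49.4971 m/s / 0.2777777777777778 = 178.2 km/h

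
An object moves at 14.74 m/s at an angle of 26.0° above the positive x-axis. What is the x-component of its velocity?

vₓ = v cos(θ) = 14.74 × cos(26.0°) = 13.25 m/s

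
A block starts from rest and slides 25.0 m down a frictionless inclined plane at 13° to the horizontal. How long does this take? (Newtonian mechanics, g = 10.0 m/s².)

a = g sin(θ) = 10.0 × sin(13°) = 2.2495 m/s²
t = √(2d/a) = √(2 × 25.0 / 2.2495) = 4.71 s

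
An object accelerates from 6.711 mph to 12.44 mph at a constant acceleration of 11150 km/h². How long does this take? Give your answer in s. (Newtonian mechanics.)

v₀ = 6.711 mph × 0.44704 = 3.00009 m/s
v = 12.44 mph × 0.44704 = 5.56118 m/s
a = 11150 km/h² × 7.716049382716049e-05 = 0.86034 m/s²
t = (v - v₀) / a = (5.56118 - 3.00009) / 0.86034 = 2.977 s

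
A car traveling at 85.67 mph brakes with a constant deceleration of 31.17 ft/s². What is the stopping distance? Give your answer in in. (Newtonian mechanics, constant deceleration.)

v₀ = 85.67 mph × 0.44704 = 38.2979 m/s
a = 31.17 ft/s² × 0.3048 = 9.50062 m/s²
d = v₀² / (2a) = 38.2979² / (2 × 9.50062) = 1466.73 / 19.0012 = 77.1914 m
d = 77.1914 m / 0.0254 = 3039 in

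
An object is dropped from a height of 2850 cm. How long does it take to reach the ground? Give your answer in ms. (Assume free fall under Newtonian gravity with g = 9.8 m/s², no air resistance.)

h = 2850 cm × 0.01 = 28.5 m
t = √(2h/g) = √(2 × 28.5 / 9.8) = 2.41171 s
t = 2.41171 s / 0.001 = 2412 ms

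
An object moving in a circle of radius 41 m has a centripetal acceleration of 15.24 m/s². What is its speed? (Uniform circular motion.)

v = √(a_c × r) = √(15.24 × 41) = 25.0 m/s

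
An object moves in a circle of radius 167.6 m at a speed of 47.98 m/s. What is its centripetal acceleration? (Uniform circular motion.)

a_c = v²/r = 47.98²/167.6 = 2302.0804/167.6 = 13.74 m/s²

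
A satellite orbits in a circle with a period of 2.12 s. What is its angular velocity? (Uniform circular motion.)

ω = 2π/T = 2π/2.12 = 2.9638 rad/s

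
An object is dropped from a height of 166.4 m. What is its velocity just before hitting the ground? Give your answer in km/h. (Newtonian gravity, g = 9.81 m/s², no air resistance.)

v = √(2gh) = √(2 × 9.81 × 166.4) = 57.1381 m/s
v = 57.1381 m/s / 0.2777777777777778 = 205.7 km/h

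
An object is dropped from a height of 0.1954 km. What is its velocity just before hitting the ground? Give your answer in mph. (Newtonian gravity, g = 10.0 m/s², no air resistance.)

h = 0.1954 km × 1000.0 = 195.4 m
v = √(2gh) = √(2 × 10.0 × 195.4) = 62.514 m/s
v = 62.514 m/s / 0.44704 = 139.8 mph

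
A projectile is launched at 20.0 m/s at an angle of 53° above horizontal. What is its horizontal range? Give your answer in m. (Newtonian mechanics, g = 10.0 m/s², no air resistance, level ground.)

R = v₀² × sin(2θ) / g = 20.0² × sin(2 × 53°) / 10.0 = 400.0 × 0.961262 / 10.0 = 38.45 m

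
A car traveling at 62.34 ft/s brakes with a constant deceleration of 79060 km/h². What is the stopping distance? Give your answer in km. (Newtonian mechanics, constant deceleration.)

v₀ = 62.34 ft/s × 0.3048 = 19.0012 m/s
a = 79060 km/h² × 7.716049382716049e-05 = 6.10031 m/s²
d = v₀² / (2a) = 19.0012² / (2 × 6.10031) = 361.046 / 12.2006 = 29.5925 m
d = 29.5925 m / 1000.0 = 0.02959 km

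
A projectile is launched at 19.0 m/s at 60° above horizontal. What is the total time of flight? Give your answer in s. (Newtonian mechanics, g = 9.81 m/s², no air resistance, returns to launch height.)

T = 2 × v₀ × sin(θ) / g = 2 × 19.0 × sin(60°) / 9.81 = 2 × 19.0 × 0.866025 / 9.81 = 3.355 s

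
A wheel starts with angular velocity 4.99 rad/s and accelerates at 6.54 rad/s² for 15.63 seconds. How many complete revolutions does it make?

θ = ω₀t + ½αt² = 4.99×15.63 + ½×6.54×15.63² = 876.844563 rad
Total revolutions = θ/(2π) = 876.844563/(2π) = 139.55
Complete revolutions = ⌊139.55⌋ = 139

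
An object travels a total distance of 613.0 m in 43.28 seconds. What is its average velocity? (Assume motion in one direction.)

v_avg = Δd / Δt = 613.0 / 43.28 = 14.16 m/s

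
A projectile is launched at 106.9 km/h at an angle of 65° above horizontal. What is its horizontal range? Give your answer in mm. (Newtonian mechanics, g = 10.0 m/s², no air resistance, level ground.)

v₀ = 106.9 km/h × 0.2777777777777778 = 29.6944 m/s
R = v₀² × sin(2θ) / g = 29.6944² × sin(2 × 65°) / 10.0 = 881.757 × 0.766044 / 10.0 = 67.5465 m
R = 67.5465 m / 0.001 = 67550 mm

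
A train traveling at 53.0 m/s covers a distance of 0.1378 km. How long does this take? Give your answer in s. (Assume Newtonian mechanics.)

d = 0.1378 km × 1000.0 = 137.8 m
t = d / v = 137.8 / 53.0 = 2.6 s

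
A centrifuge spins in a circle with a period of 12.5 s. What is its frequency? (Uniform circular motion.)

f = 1/T = 1/12.5 = 0.08 Hz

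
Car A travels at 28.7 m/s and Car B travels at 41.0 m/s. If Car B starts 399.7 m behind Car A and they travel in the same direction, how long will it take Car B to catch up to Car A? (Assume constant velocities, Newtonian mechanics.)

Relative speed: v_rel = 41.0 - 28.7 = 12.3 m/s
Time to catch: t = d₀/v_rel = 399.7/12.3 = 32.5 s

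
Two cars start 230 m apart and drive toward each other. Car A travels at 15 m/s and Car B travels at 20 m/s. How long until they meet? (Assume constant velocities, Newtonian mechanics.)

Combined speed: v_combined = 15 + 20 = 35 m/s
Time to meet: t = d/v_combined = 230/35 = 6.57 s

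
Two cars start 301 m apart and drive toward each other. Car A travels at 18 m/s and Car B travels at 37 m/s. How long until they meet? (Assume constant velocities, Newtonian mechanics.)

Combined speed: v_combined = 18 + 37 = 55 m/s
Time to meet: t = d/v_combined = 301/55 = 5.47 s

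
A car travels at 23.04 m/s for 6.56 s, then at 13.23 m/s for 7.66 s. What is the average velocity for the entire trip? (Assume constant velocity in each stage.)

d₁ = v₁t₁ = 23.04 × 6.56 = 151.1424 m
d₂ = v₂t₂ = 13.23 × 7.66 = 101.3418 m
d_total = 252.4842 m, t_total = 14.22 s
v_avg = d_total/t_total = 252.4842/14.22 = 17.76 m/s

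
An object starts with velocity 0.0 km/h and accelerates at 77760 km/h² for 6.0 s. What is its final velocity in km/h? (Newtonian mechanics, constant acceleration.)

v₀ = 0.0 km/h × 0.2777777777777778 = 0.0 m/s
a = 77760 km/h² × 7.716049382716049e-05 = 6.0 m/s²
v = v₀ + a × t = 0.0 + 6.0 × 6.0 = 36.0 m/s
v = 36.0 m/s / 0.2777777777777778 = 129.6 km/h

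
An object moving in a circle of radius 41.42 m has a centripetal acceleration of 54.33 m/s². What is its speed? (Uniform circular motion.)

v = √(a_c × r) = √(54.33 × 41.42) = 47.44 m/s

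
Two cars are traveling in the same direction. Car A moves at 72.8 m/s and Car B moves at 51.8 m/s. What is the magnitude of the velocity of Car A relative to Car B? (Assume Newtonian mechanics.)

v_rel = |v_A - v_B| = |72.8 - 51.8| = 21.0 m/s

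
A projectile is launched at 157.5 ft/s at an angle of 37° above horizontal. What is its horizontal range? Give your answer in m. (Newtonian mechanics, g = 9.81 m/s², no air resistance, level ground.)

v₀ = 157.5 ft/s × 0.3048 = 48.006 m/s
R = v₀² × sin(2θ) / g = 48.006² × sin(2 × 37°) / 9.81 = 2304.58 × 0.961262 / 9.81 = 225.8 m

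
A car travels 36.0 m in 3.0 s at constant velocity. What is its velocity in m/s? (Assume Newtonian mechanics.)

v = d / t = 36.0 / 3.0 = 12.0 m/s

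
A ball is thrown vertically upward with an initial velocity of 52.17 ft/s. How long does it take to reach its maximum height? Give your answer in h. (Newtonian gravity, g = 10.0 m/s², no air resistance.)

v₀ = 52.17 ft/s × 0.3048 = 15.9014 m/s
t_up = v₀ / g = 15.9014 / 10.0 = 1.59014 s
t_up = 1.59014 s / 3600.0 = 0.0004417 h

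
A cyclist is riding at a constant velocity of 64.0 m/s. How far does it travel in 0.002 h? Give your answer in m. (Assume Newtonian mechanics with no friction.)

t = 0.002 h × 3600.0 = 7.2 s
d = v × t = 64.0 × 7.2 = 460.8 m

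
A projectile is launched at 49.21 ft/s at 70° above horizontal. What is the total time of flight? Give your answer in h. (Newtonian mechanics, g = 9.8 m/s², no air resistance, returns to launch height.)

v₀ = 49.21 ft/s × 0.3048 = 14.9992 m/s
T = 2 × v₀ × sin(θ) / g = 2 × 14.9992 × sin(70°) / 9.8 = 2 × 14.9992 × 0.939693 / 9.8 = 2.87646 s
T = 2.87646 s / 3600.0 = 0.000799 h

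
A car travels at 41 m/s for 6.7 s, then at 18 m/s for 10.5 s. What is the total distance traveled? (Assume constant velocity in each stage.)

d₁ = v₁t₁ = 41 × 6.7 = 274.7 m
d₂ = v₂t₂ = 18 × 10.5 = 189.0 m
d_total = 274.7 + 189.0 = 463.7 m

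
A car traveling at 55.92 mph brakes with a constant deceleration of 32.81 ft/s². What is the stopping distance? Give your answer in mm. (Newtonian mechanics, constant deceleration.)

v₀ = 55.92 mph × 0.44704 = 24.9985 m/s
a = 32.81 ft/s² × 0.3048 = 10.0005 m/s²
d = v₀² / (2a) = 24.9985² / (2 × 10.0005) = 624.925 / 20.001 = 31.2447 m
d = 31.2447 m / 0.001 = 31240 mm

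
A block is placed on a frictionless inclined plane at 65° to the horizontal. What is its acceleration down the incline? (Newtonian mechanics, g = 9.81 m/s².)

a = g sin(θ) = 9.81 × sin(65°) = 9.81 × 0.9063 = 8.89 m/s²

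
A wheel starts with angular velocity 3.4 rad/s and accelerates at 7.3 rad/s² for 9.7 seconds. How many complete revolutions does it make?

θ = ω₀t + ½αt² = 3.4×9.7 + ½×7.3×9.7² = 376.4085 rad
Total revolutions = θ/(2π) = 376.4085/(2π) = 59.91
Complete revolutions = ⌊59.91⌋ = 59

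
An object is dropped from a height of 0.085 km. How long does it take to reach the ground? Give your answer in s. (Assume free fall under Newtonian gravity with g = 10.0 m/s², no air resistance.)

h = 0.085 km × 1000.0 = 85.0 m
t = √(2h/g) = √(2 × 85.0 / 10.0) = 4.123 s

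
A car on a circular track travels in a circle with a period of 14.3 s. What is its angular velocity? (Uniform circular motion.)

ω = 2π/T = 2π/14.3 = 0.4394 rad/s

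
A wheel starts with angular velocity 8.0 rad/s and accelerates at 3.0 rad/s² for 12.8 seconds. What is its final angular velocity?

ω = ω₀ + αt = 8.0 + 3.0 × 12.8 = 46.4 rad/s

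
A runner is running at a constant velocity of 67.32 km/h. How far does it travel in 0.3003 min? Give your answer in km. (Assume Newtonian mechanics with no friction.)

v = 67.32 km/h × 0.2777777777777778 = 18.7 m/s
t = 0.3003 min × 60.0 = 18.018 s
d = v × t = 18.7 × 18.018 = 336.937 m
d = 336.937 m / 1000.0 = 0.3369 km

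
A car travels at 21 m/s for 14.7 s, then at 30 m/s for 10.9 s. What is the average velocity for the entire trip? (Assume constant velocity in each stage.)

d₁ = v₁t₁ = 21 × 14.7 = 308.7 m
d₂ = v₂t₂ = 30 × 10.9 = 327.0 m
d_total = 635.7 m, t_total = 25.6 s
v_avg = d_total/t_total = 635.7/25.6 = 24.83 m/s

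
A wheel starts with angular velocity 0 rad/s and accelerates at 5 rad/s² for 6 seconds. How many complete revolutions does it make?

θ = ω₀t + ½αt² = 0×6 + ½×5×6² = 90.0 rad
Total revolutions = θ/(2π) = 90.0/(2π) = 14.32
Complete revolutions = ⌊14.32⌋ = 14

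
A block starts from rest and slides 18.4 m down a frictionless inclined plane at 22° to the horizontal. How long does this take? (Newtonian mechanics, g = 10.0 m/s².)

a = g sin(θ) = 10.0 × sin(22°) = 3.7461 m/s²
t = √(2d/a) = √(2 × 18.4 / 3.7461) = 3.13 s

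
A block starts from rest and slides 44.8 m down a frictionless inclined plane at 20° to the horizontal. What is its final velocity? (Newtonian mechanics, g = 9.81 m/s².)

a = g sin(θ) = 9.81 × sin(20°) = 3.3552 m/s²
v = √(2ad) = √(2 × 3.3552 × 44.8) = 17.34 m/s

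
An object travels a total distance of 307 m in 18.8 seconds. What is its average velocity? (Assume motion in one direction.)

v_avg = Δd / Δt = 307 / 18.8 = 16.33 m/s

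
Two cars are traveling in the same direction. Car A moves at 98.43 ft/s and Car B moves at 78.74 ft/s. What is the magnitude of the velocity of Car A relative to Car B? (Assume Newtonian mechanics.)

v_rel = |v_A - v_B| = |98.43 - 78.74| = 19.69 ft/s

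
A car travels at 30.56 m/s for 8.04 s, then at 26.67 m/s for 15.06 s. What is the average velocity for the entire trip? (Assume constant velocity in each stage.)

d₁ = v₁t₁ = 30.56 × 8.04 = 245.7024 m
d₂ = v₂t₂ = 26.67 × 15.06 = 401.6502 m
d_total = 647.3526 m, t_total = 23.1 s
v_avg = d_total/t_total = 647.3526/23.1 = 28.02 m/s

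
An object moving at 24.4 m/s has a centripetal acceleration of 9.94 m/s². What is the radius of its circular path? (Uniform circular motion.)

r = v²/a_c = 24.4²/9.94 = 59.9 m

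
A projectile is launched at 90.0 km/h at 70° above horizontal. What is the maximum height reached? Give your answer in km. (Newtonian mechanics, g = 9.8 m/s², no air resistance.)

v₀ = 90.0 km/h × 0.2777777777777778 = 25.0 m/s
H = v₀² × sin²(θ) / (2g) = 25.0² × sin(70°)² / (2 × 9.8) = 625.0 × 0.883022 / 19.6 = 28.1576 m
H = 28.1576 m / 1000.0 = 0.02816 km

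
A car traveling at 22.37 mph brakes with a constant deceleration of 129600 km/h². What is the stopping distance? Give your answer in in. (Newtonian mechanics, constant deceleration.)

v₀ = 22.37 mph × 0.44704 = 10.0003 m/s
a = 129600 km/h² × 7.716049382716049e-05 = 10.0 m/s²
d = v₀² / (2a) = 10.0003² / (2 × 10.0) = 100.006 / 20.0 = 5.0003 m
d = 5.0003 m / 0.0254 = 196.9 in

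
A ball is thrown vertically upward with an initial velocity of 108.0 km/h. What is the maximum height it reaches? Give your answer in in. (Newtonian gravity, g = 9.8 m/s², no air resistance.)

v₀ = 108.0 km/h × 0.2777777777777778 = 30.0 m/s
h_max = v₀² / (2g) = 30.0² / (2 × 9.8) = 900.0 / 19.6 = 45.9184 m
h_max = 45.9184 m / 0.0254 = 1808 in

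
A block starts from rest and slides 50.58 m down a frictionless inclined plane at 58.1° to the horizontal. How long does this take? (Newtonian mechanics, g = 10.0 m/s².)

a = g sin(θ) = 10.0 × sin(58.1°) = 8.4897 m/s²
t = √(2d/a) = √(2 × 50.58 / 8.4897) = 3.45 s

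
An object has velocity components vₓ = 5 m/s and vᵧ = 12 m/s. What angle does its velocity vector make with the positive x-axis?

θ = arctan(vᵧ/vₓ) = arctan(12/5) = 67.38°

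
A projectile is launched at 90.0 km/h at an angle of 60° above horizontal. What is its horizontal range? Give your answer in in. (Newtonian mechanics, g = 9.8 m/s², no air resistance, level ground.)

v₀ = 90.0 km/h × 0.2777777777777778 = 25.0 m/s
R = v₀² × sin(2θ) / g = 25.0² × sin(2 × 60°) / 9.8 = 625.0 × 0.866025 / 9.8 = 55.2312 m
R = 55.2312 m / 0.0254 = 2174 in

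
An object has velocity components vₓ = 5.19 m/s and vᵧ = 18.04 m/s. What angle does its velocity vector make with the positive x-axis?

θ = arctan(vᵧ/vₓ) = arctan(18.04/5.19) = 73.95°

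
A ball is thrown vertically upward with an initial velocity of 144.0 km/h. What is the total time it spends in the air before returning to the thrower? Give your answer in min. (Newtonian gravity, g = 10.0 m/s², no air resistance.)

v₀ = 144.0 km/h × 0.2777777777777778 = 40.0 m/s
t_total = 2 × v₀ / g = 2 × 40.0 / 10.0 = 8.0 s
t_total = 8.0 s / 60.0 = 0.1333 min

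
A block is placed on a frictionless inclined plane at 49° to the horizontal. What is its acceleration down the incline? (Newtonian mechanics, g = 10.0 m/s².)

a = g sin(θ) = 10.0 × sin(49°) = 10.0 × 0.7547 = 7.55 m/s²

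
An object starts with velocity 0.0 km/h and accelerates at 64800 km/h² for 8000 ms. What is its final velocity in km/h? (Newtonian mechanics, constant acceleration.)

v₀ = 0.0 km/h × 0.2777777777777778 = 0.0 m/s
a = 64800 km/h² × 7.716049382716049e-05 = 5.0 m/s²
t = 8000 ms × 0.001 = 8.0 s
v = v₀ + a × t = 0.0 + 5.0 × 8.0 = 40.0 m/s
v = 40.0 m/s / 0.2777777777777778 = 144.0 km/h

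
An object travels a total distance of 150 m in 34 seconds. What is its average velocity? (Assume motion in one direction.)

v_avg = Δd / Δt = 150 / 34 = 4.41 m/s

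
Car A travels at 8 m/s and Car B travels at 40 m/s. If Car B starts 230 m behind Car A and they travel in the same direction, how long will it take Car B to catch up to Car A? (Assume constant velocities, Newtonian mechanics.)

Relative speed: v_rel = 40 - 8 = 32 m/s
Time to catch: t = d₀/v_rel = 230/32 = 7.19 s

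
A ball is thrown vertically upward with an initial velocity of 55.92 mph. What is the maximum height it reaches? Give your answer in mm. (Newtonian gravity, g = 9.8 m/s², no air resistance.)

v₀ = 55.92 mph × 0.44704 = 24.9985 m/s
h_max = v₀² / (2g) = 24.9985² / (2 × 9.8) = 624.925 / 19.6 = 31.8839 m
h_max = 31.8839 m / 0.001 = 31880 mm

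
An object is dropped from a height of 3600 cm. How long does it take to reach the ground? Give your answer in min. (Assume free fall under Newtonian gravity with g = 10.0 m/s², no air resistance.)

h = 3600 cm × 0.01 = 36.0 m
t = √(2h/g) = √(2 × 36.0 / 10.0) = 2.68328 s
t = 2.68328 s / 60.0 = 0.04472 min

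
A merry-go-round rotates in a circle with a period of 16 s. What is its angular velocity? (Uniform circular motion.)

ω = 2π/T = 2π/16 = 0.3927 rad/s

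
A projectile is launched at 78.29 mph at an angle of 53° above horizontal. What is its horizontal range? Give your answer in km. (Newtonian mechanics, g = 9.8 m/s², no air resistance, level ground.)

v₀ = 78.29 mph × 0.44704 = 34.99876 m/s
R = v₀² × sin(2θ) / g = 34.99876² × sin(2 × 53°) / 9.8 = 1224.913 × 0.9612617 / 9.8 = 120.1492 m
R = 120.1492 m / 1000.0 = 0.1201 km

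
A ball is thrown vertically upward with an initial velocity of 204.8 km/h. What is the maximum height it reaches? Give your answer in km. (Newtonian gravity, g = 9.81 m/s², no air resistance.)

v₀ = 204.8 km/h × 0.2777777777777778 = 56.8889 m/s
h_max = v₀² / (2g) = 56.8889² / (2 × 9.81) = 3236.35 / 19.62 = 164.952 m
h_max = 164.952 m / 1000.0 = 0.165 km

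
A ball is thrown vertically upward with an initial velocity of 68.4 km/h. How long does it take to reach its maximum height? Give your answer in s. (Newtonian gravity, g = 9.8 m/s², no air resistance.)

v₀ = 68.4 km/h × 0.2777777777777778 = 19.0 m/s
t_up = v₀ / g = 19.0 / 9.8 = 1.939 s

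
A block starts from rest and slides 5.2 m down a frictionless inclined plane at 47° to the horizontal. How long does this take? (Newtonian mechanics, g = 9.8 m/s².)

a = g sin(θ) = 9.8 × sin(47°) = 7.1673 m/s²
t = √(2d/a) = √(2 × 5.2 / 7.1673) = 1.2 s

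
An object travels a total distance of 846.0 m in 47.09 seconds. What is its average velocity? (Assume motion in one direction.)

v_avg = Δd / Δt = 846.0 / 47.09 = 17.97 m/s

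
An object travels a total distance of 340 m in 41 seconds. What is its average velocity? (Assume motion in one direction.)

v_avg = Δd / Δt = 340 / 41 = 8.29 m/s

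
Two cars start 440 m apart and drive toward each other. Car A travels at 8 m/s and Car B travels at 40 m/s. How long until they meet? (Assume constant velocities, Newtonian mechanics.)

Combined speed: v_combined = 8 + 40 = 48 m/s
Time to meet: t = d/v_combined = 440/48 = 9.17 s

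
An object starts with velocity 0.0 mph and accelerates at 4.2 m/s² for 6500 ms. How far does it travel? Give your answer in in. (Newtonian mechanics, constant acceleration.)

v₀ = 0.0 mph × 0.44704 = 0.0 m/s
t = 6500 ms × 0.001 = 6.5 s
d = v₀ × t + ½ × a × t² = 0.0 × 6.5 + 0.5 × 4.2 × 6.5² = 88.725 m
d = 88.725 m / 0.0254 = 3493 in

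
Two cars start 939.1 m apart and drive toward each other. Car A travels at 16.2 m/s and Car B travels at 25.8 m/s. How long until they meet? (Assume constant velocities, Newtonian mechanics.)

Combined speed: v_combined = 16.2 + 25.8 = 42.0 m/s
Time to meet: t = d/v_combined = 939.1/42.0 = 22.36 s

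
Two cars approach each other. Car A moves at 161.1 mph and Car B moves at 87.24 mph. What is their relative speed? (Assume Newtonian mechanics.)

v_rel = v_A + v_B = 161.1 + 87.24 = 248.34 mph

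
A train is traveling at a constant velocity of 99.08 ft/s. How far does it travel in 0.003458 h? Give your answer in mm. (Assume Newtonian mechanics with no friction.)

v = 99.08 ft/s × 0.3048 = 30.1996 m/s
t = 0.003458 h × 3600.0 = 12.4488 s
d = v × t = 30.1996 × 12.4488 = 375.949 m
d = 375.949 m / 0.001 = 375900 mm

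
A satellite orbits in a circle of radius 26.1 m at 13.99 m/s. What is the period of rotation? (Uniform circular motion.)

T = 2πr/v = 2π×26.1/13.99 = 11.72 s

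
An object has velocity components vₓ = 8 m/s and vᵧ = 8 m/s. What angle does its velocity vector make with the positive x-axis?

θ = arctan(vᵧ/vₓ) = arctan(8/8) = 45.0°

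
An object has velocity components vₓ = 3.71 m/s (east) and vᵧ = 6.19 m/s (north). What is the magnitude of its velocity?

|v| = √(vₓ² + vᵧ²) = √(3.71² + 6.19²) = √(52.0802) = 7.22 m/s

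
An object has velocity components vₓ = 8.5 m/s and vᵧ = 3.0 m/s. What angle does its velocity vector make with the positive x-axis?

θ = arctan(vᵧ/vₓ) = arctan(3.0/8.5) = 19.44°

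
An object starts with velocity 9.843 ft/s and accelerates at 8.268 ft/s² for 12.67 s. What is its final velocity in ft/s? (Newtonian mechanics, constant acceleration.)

v₀ = 9.843 ft/s × 0.3048 = 3.00015 m/s
a = 8.268 ft/s² × 0.3048 = 2.52009 m/s²
v = v₀ + a × t = 3.00015 + 2.52009 × 12.67 = 34.9297 m/s
v = 34.9297 m/s / 0.3048 = 114.6 ft/s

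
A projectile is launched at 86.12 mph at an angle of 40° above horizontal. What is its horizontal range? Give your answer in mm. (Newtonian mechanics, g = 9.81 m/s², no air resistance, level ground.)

v₀ = 86.12 mph × 0.44704 = 38.4991 m/s
R = v₀² × sin(2θ) / g = 38.4991² × sin(2 × 40°) / 9.81 = 1482.18 × 0.984808 / 9.81 = 148.793 m
R = 148.793 m / 0.001 = 148800 mm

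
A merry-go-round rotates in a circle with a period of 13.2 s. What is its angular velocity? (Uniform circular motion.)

ω = 2π/T = 2π/13.2 = 0.476 rad/s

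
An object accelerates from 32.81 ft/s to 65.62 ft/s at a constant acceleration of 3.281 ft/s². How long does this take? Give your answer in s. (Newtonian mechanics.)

v₀ = 32.81 ft/s × 0.3048 = 10.0005 m/s
v = 65.62 ft/s × 0.3048 = 20.001 m/s
a = 3.281 ft/s² × 0.3048 = 1.00005 m/s²
t = (v - v₀) / a = (20.001 - 10.0005) / 1.00005 = 10.0 s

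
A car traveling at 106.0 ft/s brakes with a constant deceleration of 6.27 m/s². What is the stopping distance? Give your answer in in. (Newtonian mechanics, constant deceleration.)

v₀ = 106.0 ft/s × 0.3048 = 32.3088 m/s
d = v₀² / (2a) = 32.3088² / (2 × 6.27) = 1043.86 / 12.54 = 83.2424 m
d = 83.2424 m / 0.0254 = 3277 in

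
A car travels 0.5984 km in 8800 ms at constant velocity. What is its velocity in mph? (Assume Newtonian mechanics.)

d = 0.5984 km × 1000.0 = 598.4 m
t = 8800 ms × 0.001 = 8.8 s
v = d / t = 598.4 / 8.8 = 68.0 m/s
v = 68.0 m/s / 0.44704 = 152.1 mph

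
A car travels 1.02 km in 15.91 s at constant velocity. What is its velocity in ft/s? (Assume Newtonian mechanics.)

d = 1.02 km × 1000.0 = 1020.0 m
v = d / t = 1020.0 / 15.91 = 64.1106 m/s
v = 64.1106 m/s / 0.3048 = 210.3 ft/s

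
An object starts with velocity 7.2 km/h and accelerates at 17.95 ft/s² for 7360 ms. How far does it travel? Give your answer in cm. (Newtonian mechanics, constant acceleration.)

v₀ = 7.2 km/h × 0.2777777777777778 = 2.0 m/s
a = 17.95 ft/s² × 0.3048 = 5.47116 m/s²
t = 7360 ms × 0.001 = 7.36 s
d = v₀ × t + ½ × a × t² = 2.0 × 7.36 + 0.5 × 5.47116 × 7.36² = 162.905 m
d = 162.905 m / 0.01 = 16290 cm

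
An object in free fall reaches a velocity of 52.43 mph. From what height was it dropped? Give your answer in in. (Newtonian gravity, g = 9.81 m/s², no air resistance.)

v = 52.43 mph × 0.44704 = 23.4383 m/s
h = v² / (2g) = 23.4383² / (2 × 9.81) = 27.9997 m
h = 27.9997 m / 0.0254 = 1102 in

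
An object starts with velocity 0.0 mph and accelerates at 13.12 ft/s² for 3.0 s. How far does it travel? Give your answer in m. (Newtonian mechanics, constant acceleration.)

v₀ = 0.0 mph × 0.44704 = 0.0 m/s
a = 13.12 ft/s² × 0.3048 = 3.99898 m/s²
d = v₀ × t + ½ × a × t² = 0.0 × 3.0 + 0.5 × 3.99898 × 3.0² = 18.0 m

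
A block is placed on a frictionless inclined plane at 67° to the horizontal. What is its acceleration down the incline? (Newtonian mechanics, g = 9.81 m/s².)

a = g sin(θ) = 9.81 × sin(67°) = 9.81 × 0.9205 = 9.03 m/s²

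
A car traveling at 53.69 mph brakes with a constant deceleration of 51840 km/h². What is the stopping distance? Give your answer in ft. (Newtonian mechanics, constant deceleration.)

v₀ = 53.69 mph × 0.44704 = 24.0016 m/s
a = 51840 km/h² × 7.716049382716049e-05 = 4.0 m/s²
d = v₀² / (2a) = 24.0016² / (2 × 4.0) = 576.077 / 8.0 = 72.0096 m
d = 72.0096 m / 0.3048 = 236.3 ft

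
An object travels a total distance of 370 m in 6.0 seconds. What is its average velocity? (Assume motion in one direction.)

v_avg = Δd / Δt = 370 / 6.0 = 61.67 m/s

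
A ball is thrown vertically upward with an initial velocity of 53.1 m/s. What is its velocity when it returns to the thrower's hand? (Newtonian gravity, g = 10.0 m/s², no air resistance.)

By conservation of energy (no air resistance), the ball returns to the throw height with the same speed as launch, but directed downward.
|v_ground| = v₀ = 53.1 m/s
v_ground = 53.1 m/s (downward)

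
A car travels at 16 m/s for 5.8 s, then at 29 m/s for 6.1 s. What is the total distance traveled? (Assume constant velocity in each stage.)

d₁ = v₁t₁ = 16 × 5.8 = 92.8 m
d₂ = v₂t₂ = 29 × 6.1 = 176.9 m
d_total = 92.8 + 176.9 = 269.7 m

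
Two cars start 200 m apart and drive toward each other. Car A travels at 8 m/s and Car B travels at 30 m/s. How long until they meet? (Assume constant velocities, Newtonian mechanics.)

Combined speed: v_combined = 8 + 30 = 38 m/s
Time to meet: t = d/v_combined = 200/38 = 5.26 s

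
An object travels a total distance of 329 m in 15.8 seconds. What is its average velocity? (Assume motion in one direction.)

v_avg = Δd / Δt = 329 / 15.8 = 20.82 m/s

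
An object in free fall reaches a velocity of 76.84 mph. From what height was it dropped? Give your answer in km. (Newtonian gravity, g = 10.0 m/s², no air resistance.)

v = 76.84 mph × 0.44704 = 34.3506 m/s
h = v² / (2g) = 34.3506² / (2 × 10.0) = 58.9982 m
h = 58.9982 m / 1000.0 = 0.059 km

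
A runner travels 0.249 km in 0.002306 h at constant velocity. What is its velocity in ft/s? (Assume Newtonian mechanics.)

d = 0.249 km × 1000.0 = 249.0 m
t = 0.002306 h × 3600.0 = 8.3016 s
v = d / t = 249.0 / 8.3016 = 29.9942 m/s
v = 29.9942 m/s / 0.3048 = 98.41 ft/s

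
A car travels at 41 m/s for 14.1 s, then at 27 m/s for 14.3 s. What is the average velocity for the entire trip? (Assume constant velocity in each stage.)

d₁ = v₁t₁ = 41 × 14.1 = 578.1 m
d₂ = v₂t₂ = 27 × 14.3 = 386.1 m
d_total = 964.2 m, t_total = 28.4 s
v_avg = d_total/t_total = 964.2/28.4 = 33.95 m/s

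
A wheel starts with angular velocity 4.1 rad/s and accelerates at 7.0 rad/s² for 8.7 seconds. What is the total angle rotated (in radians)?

θ = ω₀t + ½αt² = 4.1×8.7 + ½×7.0×8.7² = 300.58 rad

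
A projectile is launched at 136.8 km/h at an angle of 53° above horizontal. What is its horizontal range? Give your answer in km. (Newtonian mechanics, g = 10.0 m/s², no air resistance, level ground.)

v₀ = 136.8 km/h × 0.2777777777777778 = 38.0 m/s
R = v₀² × sin(2θ) / g = 38.0² × sin(2 × 53°) / 10.0 = 1444.0 × 0.961262 / 10.0 = 138.806 m
R = 138.806 m / 1000.0 = 0.1388 km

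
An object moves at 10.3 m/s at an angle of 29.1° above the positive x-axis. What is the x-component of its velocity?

vₓ = v cos(θ) = 10.3 × cos(29.1°) = 9.0 m/s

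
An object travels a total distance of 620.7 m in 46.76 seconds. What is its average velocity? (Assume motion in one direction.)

v_avg = Δd / Δt = 620.7 / 46.76 = 13.27 m/s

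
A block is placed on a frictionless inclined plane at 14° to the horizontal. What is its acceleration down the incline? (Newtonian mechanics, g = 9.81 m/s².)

a = g sin(θ) = 9.81 × sin(14°) = 9.81 × 0.2419 = 2.37 m/s²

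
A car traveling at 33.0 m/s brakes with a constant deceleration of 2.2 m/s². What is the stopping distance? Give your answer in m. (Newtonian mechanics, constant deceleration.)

d = v₀² / (2a) = 33.0² / (2 × 2.2) = 1089.0 / 4.4 = 247.5 m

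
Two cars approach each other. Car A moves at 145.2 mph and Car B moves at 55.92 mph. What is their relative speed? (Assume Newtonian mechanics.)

v_rel = v_A + v_B = 145.2 + 55.92 = 201.12 mph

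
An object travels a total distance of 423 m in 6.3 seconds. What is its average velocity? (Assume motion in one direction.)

v_avg = Δd / Δt = 423 / 6.3 = 67.14 m/s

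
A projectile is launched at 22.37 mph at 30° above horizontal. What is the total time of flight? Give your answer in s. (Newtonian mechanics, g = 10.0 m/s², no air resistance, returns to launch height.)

v₀ = 22.37 mph × 0.44704 = 10.0003 m/s
T = 2 × v₀ × sin(θ) / g = 2 × 10.0003 × sin(30°) / 10.0 = 2 × 10.0003 × 0.5 / 10.0 = 1.0 s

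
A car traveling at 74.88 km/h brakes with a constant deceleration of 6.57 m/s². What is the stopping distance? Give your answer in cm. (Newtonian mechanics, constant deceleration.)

v₀ = 74.88 km/h × 0.2777777777777778 = 20.8 m/s
d = v₀² / (2a) = 20.8² / (2 × 6.57) = 432.64 / 13.14 = 32.9254 m
d = 32.9254 m / 0.01 = 3293 cm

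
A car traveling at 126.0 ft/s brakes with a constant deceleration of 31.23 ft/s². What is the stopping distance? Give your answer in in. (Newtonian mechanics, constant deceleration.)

v₀ = 126.0 ft/s × 0.3048 = 38.4048 m/s
a = 31.23 ft/s² × 0.3048 = 9.5189 m/s²
d = v₀² / (2a) = 38.4048² / (2 × 9.5189) = 1474.93 / 19.0378 = 77.4738 m
d = 77.4738 m / 0.0254 = 3050 in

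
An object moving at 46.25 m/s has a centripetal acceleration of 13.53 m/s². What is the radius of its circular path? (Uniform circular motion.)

r = v²/a_c = 46.25²/13.53 = 158.1 m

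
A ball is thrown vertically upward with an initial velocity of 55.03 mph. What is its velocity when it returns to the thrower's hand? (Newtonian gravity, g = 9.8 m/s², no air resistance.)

By conservation of energy (no air resistance), the ball returns to the throw height with the same speed as launch, but directed downward.
|v_ground| = v₀ = 55.03 mph
v_ground = 55.03 mph (downward)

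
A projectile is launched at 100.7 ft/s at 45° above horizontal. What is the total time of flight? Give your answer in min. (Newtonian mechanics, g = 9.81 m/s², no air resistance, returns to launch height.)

v₀ = 100.7 ft/s × 0.3048 = 30.6934 m/s
T = 2 × v₀ × sin(θ) / g = 2 × 30.6934 × sin(45°) / 9.81 = 2 × 30.6934 × 0.707107 / 9.81 = 4.42477 s
T = 4.42477 s / 60.0 = 0.07375 min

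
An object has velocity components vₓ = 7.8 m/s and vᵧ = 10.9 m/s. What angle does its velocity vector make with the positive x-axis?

θ = arctan(vᵧ/vₓ) = arctan(10.9/7.8) = 54.41°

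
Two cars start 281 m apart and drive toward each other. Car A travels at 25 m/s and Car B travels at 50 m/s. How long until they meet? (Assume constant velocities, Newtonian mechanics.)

Combined speed: v_combined = 25 + 50 = 75 m/s
Time to meet: t = d/v_combined = 281/75 = 3.75 s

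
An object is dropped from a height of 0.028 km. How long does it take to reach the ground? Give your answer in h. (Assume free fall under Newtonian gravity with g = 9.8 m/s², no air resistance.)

h = 0.028 km × 1000.0 = 28.0 m
t = √(2h/g) = √(2 × 28.0 / 9.8) = 2.39046 s
t = 2.39046 s / 3600.0 = 0.000664 h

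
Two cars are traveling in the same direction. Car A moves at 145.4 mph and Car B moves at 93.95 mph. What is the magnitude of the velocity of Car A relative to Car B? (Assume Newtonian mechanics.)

v_rel = |v_A - v_B| = |145.4 - 93.95| = 51.45 mph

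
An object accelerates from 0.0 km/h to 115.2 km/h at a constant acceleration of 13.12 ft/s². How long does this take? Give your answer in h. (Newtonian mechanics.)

v₀ = 0.0 km/h × 0.2777777777777778 = 0.0 m/s
v = 115.2 km/h × 0.2777777777777778 = 32.0 m/s
a = 13.12 ft/s² × 0.3048 = 3.99898 m/s²
t = (v - v₀) / a = (32.0 - 0.0) / 3.99898 = 8.00204 s
t = 8.00204 s / 3600.0 = 0.002223 h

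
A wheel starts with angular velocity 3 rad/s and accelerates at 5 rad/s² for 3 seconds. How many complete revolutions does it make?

θ = ω₀t + ½αt² = 3×3 + ½×5×3² = 31.5 rad
Total revolutions = θ/(2π) = 31.5/(2π) = 5.01
Complete revolutions = ⌊5.01⌋ = 5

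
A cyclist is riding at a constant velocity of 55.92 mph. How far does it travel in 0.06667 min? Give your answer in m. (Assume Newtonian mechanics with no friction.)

v = 55.92 mph × 0.44704 = 24.9985 m/s
t = 0.06667 min × 60.0 = 4.0002 s
d = v × t = 24.9985 × 4.0002 = 100.0 m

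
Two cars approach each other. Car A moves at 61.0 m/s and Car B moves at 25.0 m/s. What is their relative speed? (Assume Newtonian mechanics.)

v_rel = v_A + v_B = 61.0 + 25.0 = 86.0 m/s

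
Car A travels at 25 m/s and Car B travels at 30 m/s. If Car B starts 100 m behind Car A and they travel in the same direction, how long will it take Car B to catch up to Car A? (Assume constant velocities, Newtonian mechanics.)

Relative speed: v_rel = 30 - 25 = 5 m/s
Time to catch: t = d₀/v_rel = 100/5 = 20.0 s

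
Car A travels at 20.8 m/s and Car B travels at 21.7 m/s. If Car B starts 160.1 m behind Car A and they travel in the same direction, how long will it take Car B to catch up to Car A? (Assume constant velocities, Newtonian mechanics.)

Relative speed: v_rel = 21.7 - 20.8 = 0.9 m/s
Time to catch: t = d₀/v_rel = 160.1/0.9 = 177.89 s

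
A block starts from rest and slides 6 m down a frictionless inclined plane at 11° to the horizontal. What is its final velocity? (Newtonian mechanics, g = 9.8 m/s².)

a = g sin(θ) = 9.8 × sin(11°) = 1.8699 m/s²
v = √(2ad) = √(2 × 1.8699 × 6) = 4.74 m/s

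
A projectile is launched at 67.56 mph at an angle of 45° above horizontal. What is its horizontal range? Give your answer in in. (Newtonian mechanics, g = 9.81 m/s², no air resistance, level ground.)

v₀ = 67.56 mph × 0.44704 = 30.202 m/s
R = v₀² × sin(2θ) / g = 30.202² × sin(2 × 45°) / 9.81 = 912.161 × 1.0 / 9.81 = 92.9828 m
R = 92.9828 m / 0.0254 = 3661 in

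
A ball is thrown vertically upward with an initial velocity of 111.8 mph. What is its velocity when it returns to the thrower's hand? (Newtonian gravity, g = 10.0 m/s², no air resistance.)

By conservation of energy (no air resistance), the ball returns to the throw height with the same speed as launch, but directed downward.
|v_ground| = v₀ = 111.8 mph
v_ground = 111.8 mph (downward)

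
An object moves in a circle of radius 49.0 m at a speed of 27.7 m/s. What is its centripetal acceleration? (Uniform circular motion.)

a_c = v²/r = 27.7²/49.0 = 767.29/49.0 = 15.66 m/s²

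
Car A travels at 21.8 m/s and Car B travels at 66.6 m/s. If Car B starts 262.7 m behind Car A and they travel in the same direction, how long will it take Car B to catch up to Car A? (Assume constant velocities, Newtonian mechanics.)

Relative speed: v_rel = 66.6 - 21.8 = 44.8 m/s
Time to catch: t = d₀/v_rel = 262.7/44.8 = 5.86 s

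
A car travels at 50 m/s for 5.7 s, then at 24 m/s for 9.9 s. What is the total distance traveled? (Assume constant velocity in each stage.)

d₁ = v₁t₁ = 50 × 5.7 = 285.0 m
d₂ = v₂t₂ = 24 × 9.9 = 237.6 m
d_total = 285.0 + 237.6 = 522.6 m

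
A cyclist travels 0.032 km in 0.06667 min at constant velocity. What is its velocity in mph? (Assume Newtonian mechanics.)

d = 0.032 km × 1000.0 = 32.0 m
t = 0.06667 min × 60.0 = 4.0002 s
v = d / t = 32.0 / 4.0002 = 7.9996 m/s
v = 7.9996 m/s / 0.44704 = 17.89 mph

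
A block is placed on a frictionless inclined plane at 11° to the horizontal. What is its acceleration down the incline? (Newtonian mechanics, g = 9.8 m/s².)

a = g sin(θ) = 9.8 × sin(11°) = 9.8 × 0.1908 = 1.87 m/s²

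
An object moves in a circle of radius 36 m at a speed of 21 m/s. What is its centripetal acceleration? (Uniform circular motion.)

a_c = v²/r = 21²/36 = 441/36 = 12.25 m/s²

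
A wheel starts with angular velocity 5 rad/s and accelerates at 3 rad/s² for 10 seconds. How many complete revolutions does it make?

θ = ω₀t + ½αt² = 5×10 + ½×3×10² = 200.0 rad
Total revolutions = θ/(2π) = 200.0/(2π) = 31.83
Complete revolutions = ⌊31.83⌋ = 31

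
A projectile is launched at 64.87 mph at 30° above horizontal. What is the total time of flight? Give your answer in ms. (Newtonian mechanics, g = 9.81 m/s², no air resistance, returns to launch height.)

v₀ = 64.87 mph × 0.44704 = 28.9995 m/s
T = 2 × v₀ × sin(θ) / g = 2 × 28.9995 × sin(30°) / 9.81 = 2 × 28.9995 × 0.5 / 9.81 = 2.95612 s
T = 2.95612 s / 0.001 = 2956 ms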